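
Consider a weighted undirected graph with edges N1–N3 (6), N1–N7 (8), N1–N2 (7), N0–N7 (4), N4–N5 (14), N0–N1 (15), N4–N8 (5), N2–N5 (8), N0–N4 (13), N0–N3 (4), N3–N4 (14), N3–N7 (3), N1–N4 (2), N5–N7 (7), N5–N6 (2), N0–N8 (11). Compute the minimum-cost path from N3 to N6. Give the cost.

12

Comparing a few candidate routes:
N3→N0→N7→N5→N6: 4 + 4 + 7 + 2 = 17
N3→N1→N2→N5→N6: 6 + 7 + 8 + 2 = 23
N3→N7→N5→N6: 3 + 7 + 2 = 12
Shortest: 12.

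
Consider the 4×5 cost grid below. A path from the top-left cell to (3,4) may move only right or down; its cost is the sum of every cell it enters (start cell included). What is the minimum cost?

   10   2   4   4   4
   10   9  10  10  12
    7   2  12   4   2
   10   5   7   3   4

40

One optimal route is [0,0] → [0,1] → [0,2] → [0,3] → [1,3] → [2,3] → [2,4] → [3,4].
Its cost is 10 + 2 + 4 + 4 + 10 + 4 + 2 + 4 = 40.
For comparison, the top-then-right route costs 42.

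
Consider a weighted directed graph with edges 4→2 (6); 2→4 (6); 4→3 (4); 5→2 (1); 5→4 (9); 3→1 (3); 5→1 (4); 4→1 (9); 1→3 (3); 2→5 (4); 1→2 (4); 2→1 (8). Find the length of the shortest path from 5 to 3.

7

A few of the 5→3 routes:
5-4-3: 9 + 4 = 13
5-1-2-4-3: 4 + 4 + 6 + 4 = 18
5-1-3: 4 + 3 = 7
5-2-4-3: 1 + 6 + 4 = 11
5-2-1-3: 1 + 8 + 3 = 12
Best route has total 7.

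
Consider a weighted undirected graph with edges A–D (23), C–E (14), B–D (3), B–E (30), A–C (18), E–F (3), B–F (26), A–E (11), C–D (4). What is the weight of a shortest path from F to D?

21

Comparing a few candidate routes:
F → E → B → D: 3 + 30 + 3 = 36
F → B → D: 26 + 3 = 29
F → E → A → C → D: 3 + 11 + 18 + 4 = 36
F → E → C → D: 3 + 14 + 4 = 21
Best route has total 21.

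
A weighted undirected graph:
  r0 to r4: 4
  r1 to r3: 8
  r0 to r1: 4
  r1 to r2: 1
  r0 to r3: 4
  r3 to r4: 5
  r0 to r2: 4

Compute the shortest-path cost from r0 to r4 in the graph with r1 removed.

Paths from r0 to r4 avoiding r1:
r0-r4: 4
r0-r3-r4: 4 + 5 = 9
Best route has total 4.

4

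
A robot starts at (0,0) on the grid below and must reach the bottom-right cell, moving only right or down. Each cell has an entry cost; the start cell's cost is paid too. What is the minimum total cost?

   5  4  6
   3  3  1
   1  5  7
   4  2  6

Path (0,0) -> (1,0) -> (2,0) -> (3,0) -> (3,1) -> (3,2): 5 + 3 + 1 + 4 + 2 + 6 = 21.
(Top row then right column would cost 29.)

21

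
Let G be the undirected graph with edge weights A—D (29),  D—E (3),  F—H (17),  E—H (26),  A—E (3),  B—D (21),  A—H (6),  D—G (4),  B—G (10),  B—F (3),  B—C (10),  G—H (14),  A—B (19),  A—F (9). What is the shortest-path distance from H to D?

Some routes from H to D:
H -> A -> E -> D: 6 + 3 + 3 = 12
H -> G -> D: 14 + 4 = 18
H -> E -> D: 26 + 3 = 29
Shortest: 12.

12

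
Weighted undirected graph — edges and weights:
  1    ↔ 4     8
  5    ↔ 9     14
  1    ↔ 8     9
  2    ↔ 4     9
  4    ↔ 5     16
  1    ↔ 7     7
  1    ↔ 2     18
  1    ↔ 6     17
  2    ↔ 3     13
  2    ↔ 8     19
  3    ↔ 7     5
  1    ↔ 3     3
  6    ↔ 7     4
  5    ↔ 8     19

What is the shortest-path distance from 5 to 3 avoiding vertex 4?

Some routes from 5 to 3 avoiding 4:
5 → 8 → 1 → 3: 19 + 9 + 3 = 31
5 → 8 → 1 → 7 → 3: 19 + 9 + 7 + 5 = 40
5 → 8 → 2 → 3: 19 + 19 + 13 = 51
The minimum is 31.

31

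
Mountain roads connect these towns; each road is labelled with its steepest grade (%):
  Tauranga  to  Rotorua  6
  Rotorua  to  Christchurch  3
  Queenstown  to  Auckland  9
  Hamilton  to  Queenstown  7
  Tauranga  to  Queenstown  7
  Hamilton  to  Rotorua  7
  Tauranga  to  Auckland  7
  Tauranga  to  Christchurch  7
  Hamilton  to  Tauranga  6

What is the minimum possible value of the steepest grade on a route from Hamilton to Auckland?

7

Some routes from Hamilton to Auckland:
Hamilton → Rotorua → Christchurch → Tauranga → Auckland: max(7, 3, 7, 7) = 7
Hamilton → Tauranga → Auckland: max(6, 7) = 7
Hamilton → Queenstown → Auckland: max(7, 9) = 9
Hamilton → Queenstown → Tauranga → Auckland: max(7, 7, 7) = 7
Hamilton → Rotorua → Tauranga → Auckland: max(7, 6, 7) = 7
Hamilton → Tauranga → Queenstown → Auckland: max(6, 7, 9) = 9
Smallest bottleneck: 7%.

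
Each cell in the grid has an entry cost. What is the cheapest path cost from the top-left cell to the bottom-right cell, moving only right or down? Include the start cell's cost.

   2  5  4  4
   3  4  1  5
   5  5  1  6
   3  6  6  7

24

Cheapest: r0c0 r1c0 r1c1 r1c2 r2c2 r2c3 r3c3
  2 + 3 + 4 + 1 + 1 + 6 + 7 = 24
For comparison, the top-then-right route costs 33.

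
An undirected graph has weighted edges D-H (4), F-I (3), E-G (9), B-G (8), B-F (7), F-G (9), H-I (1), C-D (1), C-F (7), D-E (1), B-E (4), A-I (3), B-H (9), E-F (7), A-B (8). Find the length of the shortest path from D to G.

Comparing a few candidate routes:
D -> C -> F -> G: 1 + 7 + 9 = 17
D -> E -> B -> G: 1 + 4 + 8 = 13
D -> E -> G: 1 + 9 = 10
D -> H -> I -> F -> G: 4 + 1 + 3 + 9 = 17
Shortest: 10.

10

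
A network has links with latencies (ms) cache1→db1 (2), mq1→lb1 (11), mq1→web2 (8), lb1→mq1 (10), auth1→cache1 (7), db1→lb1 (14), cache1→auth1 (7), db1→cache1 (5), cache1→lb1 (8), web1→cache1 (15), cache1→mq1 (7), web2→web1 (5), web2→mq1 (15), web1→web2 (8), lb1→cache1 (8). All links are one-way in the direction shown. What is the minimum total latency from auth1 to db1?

9

Routes from auth1 to db1:
auth1 → cache1 → db1: 7 + 2 = 9
The minimum is 9 ms.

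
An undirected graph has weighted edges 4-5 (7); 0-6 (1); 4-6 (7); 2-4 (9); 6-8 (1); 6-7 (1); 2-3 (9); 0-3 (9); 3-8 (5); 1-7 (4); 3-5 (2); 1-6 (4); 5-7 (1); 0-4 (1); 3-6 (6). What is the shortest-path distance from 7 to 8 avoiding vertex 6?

Paths from 7 to 8 avoiding 6:
7 - 5 - 3 - 8: 1 + 2 + 5 = 8
7 - 5 - 4 - 0 - 3 - 8: 1 + 7 + 1 + 9 + 5 = 23
7 - 5 - 4 - 2 - 3 - 8: 1 + 7 + 9 + 9 + 5 = 31
The minimum is 8.

8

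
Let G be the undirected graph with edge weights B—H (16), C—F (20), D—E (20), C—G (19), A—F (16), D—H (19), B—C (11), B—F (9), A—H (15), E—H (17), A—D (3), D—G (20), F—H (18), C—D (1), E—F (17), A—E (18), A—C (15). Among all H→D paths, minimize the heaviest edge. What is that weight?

Some routes from H to D:
H -> A -> C -> D: max(15, 15, 1) = 15
H -> B -> C -> A -> D: max(16, 11, 15, 3) = 16
H -> A -> F -> B -> C -> D: max(15, 16, 9, 11, 1) = 16
H -> A -> D: max(15, 3) = 15
Best route has worst link 15.

15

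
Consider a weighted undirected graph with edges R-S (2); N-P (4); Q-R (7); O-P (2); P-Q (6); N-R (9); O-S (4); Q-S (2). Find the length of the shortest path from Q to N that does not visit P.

13

Paths from Q to N avoiding P:
Q→S→R→N: 2 + 2 + 9 = 13
Q→R→N: 7 + 9 = 16
Shortest: 13.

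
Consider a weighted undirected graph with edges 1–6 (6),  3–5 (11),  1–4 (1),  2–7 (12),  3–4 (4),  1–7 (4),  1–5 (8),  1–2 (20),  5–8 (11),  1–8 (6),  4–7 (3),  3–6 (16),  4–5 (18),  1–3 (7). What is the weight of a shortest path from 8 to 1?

A few of the 8→1 routes:
8 -> 5 -> 4 -> 1: 11 + 18 + 1 = 30
8 -> 1: 6
8 -> 5 -> 1: 11 + 8 = 19
8 -> 5 -> 3 -> 4 -> 1: 11 + 11 + 4 + 1 = 27
8 -> 5 -> 3 -> 1: 11 + 11 + 7 = 29
Best route has total 6.

6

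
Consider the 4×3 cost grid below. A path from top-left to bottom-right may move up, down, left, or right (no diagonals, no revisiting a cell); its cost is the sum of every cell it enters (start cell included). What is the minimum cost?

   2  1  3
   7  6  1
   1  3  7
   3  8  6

Cheapest: r0c0 → r0c1 → r0c2 → r1c2 → r2c2 → r3c2
  2 + 1 + 3 + 1 + 7 + 6 = 20

20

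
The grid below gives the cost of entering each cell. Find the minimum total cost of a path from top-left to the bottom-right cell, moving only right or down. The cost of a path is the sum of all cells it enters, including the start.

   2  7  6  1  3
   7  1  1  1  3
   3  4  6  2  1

15

One optimal route is [0,0]→[0,1]→[1,1]→[1,2]→[1,3]→[2,3]→[2,4].
Its cost is 2 + 7 + 1 + 1 + 1 + 2 + 1 = 15.
(Top row then right column would cost 23.)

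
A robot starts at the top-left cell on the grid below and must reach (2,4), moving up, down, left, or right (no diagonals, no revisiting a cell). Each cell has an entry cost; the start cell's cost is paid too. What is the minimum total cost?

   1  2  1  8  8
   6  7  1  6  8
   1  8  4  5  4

18

Path [0,0]→[0,1]→[0,2]→[1,2]→[2,2]→[2,3]→[2,4]: 1 + 2 + 1 + 1 + 4 + 5 + 4 = 18.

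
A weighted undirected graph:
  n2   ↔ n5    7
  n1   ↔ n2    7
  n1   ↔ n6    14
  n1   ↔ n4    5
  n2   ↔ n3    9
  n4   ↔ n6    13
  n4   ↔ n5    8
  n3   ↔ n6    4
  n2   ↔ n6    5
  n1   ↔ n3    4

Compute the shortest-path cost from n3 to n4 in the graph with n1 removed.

Candidate routes:
n3→n2→n6→n4: 9 + 5 + 13 = 27
n3→n6→n2→n5→n4: 4 + 5 + 7 + 8 = 24
n3→n2→n5→n4: 9 + 7 + 8 = 24
n3→n6→n4: 4 + 13 = 17
Best route has total 17.

17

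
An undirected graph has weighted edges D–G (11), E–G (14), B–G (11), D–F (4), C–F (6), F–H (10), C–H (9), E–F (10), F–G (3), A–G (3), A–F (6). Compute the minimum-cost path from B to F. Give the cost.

Routes from B to F:
B - G - E - F: 11 + 14 + 10 = 35
B - G - D - F: 11 + 11 + 4 = 26
B - G - F: 11 + 3 = 14
B - G - A - F: 11 + 3 + 6 = 20
The minimum is 14.

14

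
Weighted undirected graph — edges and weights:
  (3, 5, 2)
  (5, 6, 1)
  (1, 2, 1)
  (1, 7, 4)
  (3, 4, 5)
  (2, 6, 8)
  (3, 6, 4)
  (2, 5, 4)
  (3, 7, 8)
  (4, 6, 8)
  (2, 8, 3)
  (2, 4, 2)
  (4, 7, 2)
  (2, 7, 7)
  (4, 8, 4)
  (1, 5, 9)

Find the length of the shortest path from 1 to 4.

3

Some routes from 1 to 4:
1-2-8-4: 1 + 3 + 4 = 8
1-2-4: 1 + 2 = 3
1-7-4: 4 + 2 = 6
1-2-7-4: 1 + 7 + 2 = 10
Best route has total 3.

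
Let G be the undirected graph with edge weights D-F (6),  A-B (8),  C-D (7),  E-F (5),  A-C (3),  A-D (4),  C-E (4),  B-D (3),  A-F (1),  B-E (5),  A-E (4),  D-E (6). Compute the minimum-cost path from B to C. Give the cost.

Comparing a few candidate routes:
B→E→A→C: 5 + 4 + 3 = 12
B→D→C: 3 + 7 = 10
B→A→C: 8 + 3 = 11
B→E→C: 5 + 4 = 9
B→D→A→C: 3 + 4 + 3 = 10
The minimum is 9.

9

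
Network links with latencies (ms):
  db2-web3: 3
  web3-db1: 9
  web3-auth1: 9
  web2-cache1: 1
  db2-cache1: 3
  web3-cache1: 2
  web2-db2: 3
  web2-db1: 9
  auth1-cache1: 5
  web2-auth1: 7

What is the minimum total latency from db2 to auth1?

Comparing a few candidate routes:
db2 → cache1 → web2 → auth1: 3 + 1 + 7 = 11
db2 → web3 → cache1 → auth1: 3 + 2 + 5 = 10
db2 → web2 → auth1: 3 + 7 = 10
db2 → web2 → cache1 → auth1: 3 + 1 + 5 = 9
db2 → cache1 → auth1: 3 + 5 = 8
The minimum is 8 ms.

8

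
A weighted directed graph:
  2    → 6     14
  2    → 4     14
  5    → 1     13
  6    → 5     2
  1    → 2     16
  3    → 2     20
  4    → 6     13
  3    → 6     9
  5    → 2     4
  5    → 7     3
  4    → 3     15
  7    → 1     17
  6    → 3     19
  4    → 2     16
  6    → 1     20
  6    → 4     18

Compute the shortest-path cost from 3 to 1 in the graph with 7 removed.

24

A few of the 3→1 routes:
3-2-6-1: 20 + 14 + 20 = 54
3-6-1: 9 + 20 = 29
3-2-6-5-1: 20 + 14 + 2 + 13 = 49
3-6-5-1: 9 + 2 + 13 = 24
Shortest: 24.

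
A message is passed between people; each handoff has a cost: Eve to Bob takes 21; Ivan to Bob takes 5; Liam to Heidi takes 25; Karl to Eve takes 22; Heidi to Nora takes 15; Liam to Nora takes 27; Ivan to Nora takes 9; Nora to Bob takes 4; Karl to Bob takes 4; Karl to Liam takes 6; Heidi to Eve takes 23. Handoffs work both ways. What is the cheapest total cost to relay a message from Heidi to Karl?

23

A few of the Heidi→Karl routes:
Heidi-Eve-Bob-Karl: 23 + 21 + 4 = 48
Heidi-Nora-Bob-Karl: 15 + 4 + 4 = 23
Heidi-Liam-Karl: 25 + 6 = 31
Heidi-Nora-Ivan-Bob-Karl: 15 + 9 + 5 + 4 = 33
Heidi-Nora-Liam-Karl: 15 + 27 + 6 = 48
Heidi-Eve-Karl: 23 + 22 = 45
Shortest: 23.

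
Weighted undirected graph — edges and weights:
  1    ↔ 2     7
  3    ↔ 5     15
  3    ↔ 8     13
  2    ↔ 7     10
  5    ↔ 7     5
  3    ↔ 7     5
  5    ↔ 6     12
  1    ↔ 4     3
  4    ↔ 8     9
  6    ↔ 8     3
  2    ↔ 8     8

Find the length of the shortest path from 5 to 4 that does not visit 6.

A few of the 5→4 routes:
5 -> 3 -> 8 -> 4: 15 + 13 + 9 = 37
5 -> 7 -> 3 -> 8 -> 4: 5 + 5 + 13 + 9 = 32
5 -> 3 -> 7 -> 2 -> 1 -> 4: 15 + 5 + 10 + 7 + 3 = 40
5 -> 7 -> 2 -> 8 -> 4: 5 + 10 + 8 + 9 = 32
5 -> 7 -> 2 -> 1 -> 4: 5 + 10 + 7 + 3 = 25
Shortest: 25.

25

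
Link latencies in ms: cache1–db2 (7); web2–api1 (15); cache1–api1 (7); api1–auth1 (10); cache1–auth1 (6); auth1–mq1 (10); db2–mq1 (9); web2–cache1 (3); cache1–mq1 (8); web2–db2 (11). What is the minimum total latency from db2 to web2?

Some routes from db2 to web2:
db2-cache1-auth1-api1-web2: 7 + 6 + 10 + 15 = 38
db2-mq1-auth1-cache1-web2: 9 + 10 + 6 + 3 = 28
db2-cache1-api1-web2: 7 + 7 + 15 = 29
db2-mq1-cache1-web2: 9 + 8 + 3 = 20
db2-cache1-web2: 7 + 3 = 10
db2-web2: 11
Shortest: 10 ms.

10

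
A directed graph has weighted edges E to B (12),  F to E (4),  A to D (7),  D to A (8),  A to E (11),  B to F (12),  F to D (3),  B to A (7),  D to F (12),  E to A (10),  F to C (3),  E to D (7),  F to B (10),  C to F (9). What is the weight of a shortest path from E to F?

19

Routes from E to F:
E → B → A → D → F: 12 + 7 + 7 + 12 = 38
E → B → F: 12 + 12 = 24
E → D → F: 7 + 12 = 19
E → A → D → F: 10 + 7 + 12 = 29
The minimum is 19.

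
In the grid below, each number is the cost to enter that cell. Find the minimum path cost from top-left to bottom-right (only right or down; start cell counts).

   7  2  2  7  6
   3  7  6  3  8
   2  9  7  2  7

Path [0,0]→[0,1]→[0,2]→[1,2]→[1,3]→[2,3]→[2,4]: 7 + 2 + 2 + 6 + 3 + 2 + 7 = 29.
(Top row then right column would cost 39.)

29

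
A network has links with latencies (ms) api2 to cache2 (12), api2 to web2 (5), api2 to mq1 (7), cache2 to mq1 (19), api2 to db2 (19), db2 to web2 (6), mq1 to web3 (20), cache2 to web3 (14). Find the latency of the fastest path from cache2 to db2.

Checking several routes:
cache2 - mq1 - api2 - db2: 19 + 7 + 19 = 45
cache2 - mq1 - api2 - web2 - db2: 19 + 7 + 5 + 6 = 37
cache2 - web3 - mq1 - api2 - web2 - db2: 14 + 20 + 7 + 5 + 6 = 52
cache2 - api2 - db2: 12 + 19 = 31
cache2 - api2 - web2 - db2: 12 + 5 + 6 = 23
Best route has total 23 ms.

23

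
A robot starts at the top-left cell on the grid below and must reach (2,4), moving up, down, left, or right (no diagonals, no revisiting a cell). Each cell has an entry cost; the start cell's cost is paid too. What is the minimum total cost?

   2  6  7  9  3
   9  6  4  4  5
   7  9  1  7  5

31

One optimal route is r0c0 -> r0c1 -> r1c1 -> r1c2 -> r2c2 -> r2c3 -> r2c4.
Its cost is 2 + 6 + 6 + 4 + 1 + 7 + 5 = 31.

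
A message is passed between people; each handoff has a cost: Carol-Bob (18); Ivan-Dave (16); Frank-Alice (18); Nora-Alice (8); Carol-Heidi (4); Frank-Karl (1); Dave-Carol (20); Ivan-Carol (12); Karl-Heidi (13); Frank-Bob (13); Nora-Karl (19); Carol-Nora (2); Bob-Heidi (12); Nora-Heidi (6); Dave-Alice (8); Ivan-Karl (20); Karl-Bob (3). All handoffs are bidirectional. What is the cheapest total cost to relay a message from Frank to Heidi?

Comparing a few candidate routes:
Frank - Karl - Nora - Carol - Heidi: 1 + 19 + 2 + 4 = 26
Frank - Karl - Bob - Heidi: 1 + 3 + 12 = 16
Frank - Karl - Nora - Heidi: 1 + 19 + 6 = 26
Frank - Karl - Heidi: 1 + 13 = 14
Frank - Bob - Heidi: 13 + 12 = 25
The minimum is 14.

14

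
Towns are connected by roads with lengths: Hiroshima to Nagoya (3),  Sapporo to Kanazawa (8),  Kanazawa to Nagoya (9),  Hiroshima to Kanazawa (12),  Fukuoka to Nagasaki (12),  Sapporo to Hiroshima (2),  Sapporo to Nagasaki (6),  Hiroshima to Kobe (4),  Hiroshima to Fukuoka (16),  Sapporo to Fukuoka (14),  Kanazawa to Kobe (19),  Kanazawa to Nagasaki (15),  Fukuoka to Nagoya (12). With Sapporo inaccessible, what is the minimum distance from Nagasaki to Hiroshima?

27

A few of the Nagasaki→Hiroshima routes:
Nagasaki - Kanazawa - Hiroshima: 15 + 12 = 27
Nagasaki - Fukuoka - Hiroshima: 12 + 16 = 28
Nagasaki - Fukuoka - Nagoya - Hiroshima: 12 + 12 + 3 = 27
Nagasaki - Kanazawa - Nagoya - Hiroshima: 15 + 9 + 3 = 27
Shortest: 27.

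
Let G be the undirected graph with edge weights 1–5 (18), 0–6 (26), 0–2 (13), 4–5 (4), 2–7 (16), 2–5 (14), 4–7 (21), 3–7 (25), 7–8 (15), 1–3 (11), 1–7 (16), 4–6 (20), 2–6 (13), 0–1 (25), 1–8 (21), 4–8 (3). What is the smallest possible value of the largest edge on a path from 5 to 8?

A few of the 5→8 routes:
5-4-8: max(4, 3) = 4
5-1-7-2-6-4-8: max(18, 16, 16, 13, 20, 3) = 20
5-2-7-8: max(14, 16, 15) = 16
5-1-7-8: max(18, 16, 15) = 18
The minimum achievable maximum is 4.

4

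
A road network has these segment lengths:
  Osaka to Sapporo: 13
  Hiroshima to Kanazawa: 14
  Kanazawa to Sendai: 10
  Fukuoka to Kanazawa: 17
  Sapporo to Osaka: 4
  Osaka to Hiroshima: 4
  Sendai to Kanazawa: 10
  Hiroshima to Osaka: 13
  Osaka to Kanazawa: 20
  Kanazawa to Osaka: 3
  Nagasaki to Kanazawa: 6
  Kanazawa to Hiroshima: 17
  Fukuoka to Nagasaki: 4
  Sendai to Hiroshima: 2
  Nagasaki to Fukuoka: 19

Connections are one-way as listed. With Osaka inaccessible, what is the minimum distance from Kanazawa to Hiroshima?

12

Routes from Kanazawa to Hiroshima avoiding Osaka:
Kanazawa-Sendai-Hiroshima: 10 + 2 = 12
Kanazawa-Hiroshima: 17
Best route has total 12.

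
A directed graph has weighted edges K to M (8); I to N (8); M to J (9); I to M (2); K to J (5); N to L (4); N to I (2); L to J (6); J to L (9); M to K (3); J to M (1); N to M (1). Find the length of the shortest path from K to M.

6

Routes from K to M:
K → J → M: 5 + 1 = 6
K → M: 8
Best route has total 6.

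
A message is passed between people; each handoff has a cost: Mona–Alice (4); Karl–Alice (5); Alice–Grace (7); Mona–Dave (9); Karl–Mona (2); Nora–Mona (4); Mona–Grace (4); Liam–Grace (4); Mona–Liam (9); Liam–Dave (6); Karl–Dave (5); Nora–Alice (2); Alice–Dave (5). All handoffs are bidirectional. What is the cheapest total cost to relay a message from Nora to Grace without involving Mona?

Routes from Nora to Grace avoiding Mona:
Nora - Alice - Dave - Liam - Grace: 2 + 5 + 6 + 4 = 17
Nora - Alice - Karl - Dave - Liam - Grace: 2 + 5 + 5 + 6 + 4 = 22
Nora - Alice - Grace: 2 + 7 = 9
Best route has total 9.

9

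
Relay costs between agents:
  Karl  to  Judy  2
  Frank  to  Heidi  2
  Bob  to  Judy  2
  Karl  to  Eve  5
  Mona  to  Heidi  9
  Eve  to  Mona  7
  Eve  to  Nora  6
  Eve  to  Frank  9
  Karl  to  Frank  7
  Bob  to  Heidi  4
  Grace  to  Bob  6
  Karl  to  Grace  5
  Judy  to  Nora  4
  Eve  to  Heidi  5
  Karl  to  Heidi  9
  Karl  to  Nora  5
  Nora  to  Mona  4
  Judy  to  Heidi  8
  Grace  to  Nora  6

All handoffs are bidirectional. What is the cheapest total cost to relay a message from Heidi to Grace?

Checking several routes:
Heidi-Judy-Karl-Grace: 8 + 2 + 5 = 15
Heidi-Bob-Grace: 4 + 6 = 10
Heidi-Eve-Karl-Grace: 5 + 5 + 5 = 15
Heidi-Karl-Grace: 9 + 5 = 14
Heidi-Bob-Judy-Karl-Grace: 4 + 2 + 2 + 5 = 13
Heidi-Frank-Karl-Grace: 2 + 7 + 5 = 14
Best route has total 10.

10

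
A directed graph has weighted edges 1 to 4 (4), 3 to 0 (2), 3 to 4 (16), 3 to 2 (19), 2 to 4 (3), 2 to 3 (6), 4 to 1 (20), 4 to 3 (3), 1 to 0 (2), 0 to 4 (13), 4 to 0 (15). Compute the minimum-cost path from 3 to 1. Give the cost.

Routes from 3 to 1:
3 → 4 → 1: 16 + 20 = 36
3 → 0 → 4 → 1: 2 + 13 + 20 = 35
3 → 2 → 4 → 1: 19 + 3 + 20 = 42
The minimum is 35.

35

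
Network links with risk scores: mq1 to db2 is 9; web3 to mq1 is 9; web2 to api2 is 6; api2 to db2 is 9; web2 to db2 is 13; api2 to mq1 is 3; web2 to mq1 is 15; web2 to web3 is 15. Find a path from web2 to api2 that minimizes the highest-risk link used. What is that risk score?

6

Checking several routes:
web2 - db2 - api2: max(13, 9) = 13
web2 - mq1 - db2 - api2: max(15, 9, 9) = 15
web2 - db2 - mq1 - api2: max(13, 9, 3) = 13
web2 - web3 - mq1 - api2: max(15, 9, 3) = 15
web2 - web3 - mq1 - db2 - api2: max(15, 9, 9, 9) = 15
web2 - api2: max(6) = 6
The minimum achievable maximum is 6.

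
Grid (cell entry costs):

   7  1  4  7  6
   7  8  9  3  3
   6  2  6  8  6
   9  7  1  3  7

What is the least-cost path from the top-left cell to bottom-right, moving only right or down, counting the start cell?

35

One optimal route is (0,0)→(0,1)→(1,1)→(2,1)→(2,2)→(3,2)→(3,3)→(3,4).
Its cost is 7 + 1 + 8 + 2 + 6 + 1 + 3 + 7 = 35.
For comparison, the top-then-right route costs 41.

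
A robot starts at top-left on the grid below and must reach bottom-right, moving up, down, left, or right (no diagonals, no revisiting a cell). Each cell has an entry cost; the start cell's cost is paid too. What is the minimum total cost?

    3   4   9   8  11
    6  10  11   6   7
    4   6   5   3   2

Cheapest: r0c0 -> r1c0 -> r2c0 -> r2c1 -> r2c2 -> r2c3 -> r2c4
  3 + 6 + 4 + 6 + 5 + 3 + 2 = 29

29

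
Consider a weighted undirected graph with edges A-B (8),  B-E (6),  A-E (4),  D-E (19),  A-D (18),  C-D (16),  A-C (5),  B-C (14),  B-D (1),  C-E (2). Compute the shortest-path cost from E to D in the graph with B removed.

18

Routes from E to D avoiding B:
E -> C -> A -> D: 2 + 5 + 18 = 25
E -> D: 19
E -> A -> D: 4 + 18 = 22
E -> C -> D: 2 + 16 = 18
E -> A -> C -> D: 4 + 5 + 16 = 25
The minimum is 18.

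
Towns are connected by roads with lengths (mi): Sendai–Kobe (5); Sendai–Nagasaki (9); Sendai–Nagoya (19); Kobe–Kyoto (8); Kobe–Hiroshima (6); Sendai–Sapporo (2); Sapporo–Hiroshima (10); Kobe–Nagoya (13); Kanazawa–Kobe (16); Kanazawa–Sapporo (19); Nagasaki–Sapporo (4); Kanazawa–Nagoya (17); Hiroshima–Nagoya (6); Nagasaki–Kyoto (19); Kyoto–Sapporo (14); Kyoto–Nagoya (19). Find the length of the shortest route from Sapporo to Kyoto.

A few of the Sapporo→Kyoto routes:
Sapporo - Nagasaki - Kyoto: 4 + 19 = 23
Sapporo - Sendai - Kobe - Kyoto: 2 + 5 + 8 = 15
Sapporo - Kyoto: 14
The minimum is 14 mi.

14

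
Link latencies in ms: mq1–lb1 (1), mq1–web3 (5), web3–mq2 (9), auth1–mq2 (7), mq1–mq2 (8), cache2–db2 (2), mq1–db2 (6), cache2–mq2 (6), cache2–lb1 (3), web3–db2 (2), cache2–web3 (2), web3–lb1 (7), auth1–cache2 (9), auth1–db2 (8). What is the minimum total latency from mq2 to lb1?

9

Checking several routes:
mq2-cache2-web3-mq1-lb1: 6 + 2 + 5 + 1 = 14
mq2-mq1-lb1: 8 + 1 = 9
mq2-cache2-lb1: 6 + 3 = 9
Shortest: 9 ms.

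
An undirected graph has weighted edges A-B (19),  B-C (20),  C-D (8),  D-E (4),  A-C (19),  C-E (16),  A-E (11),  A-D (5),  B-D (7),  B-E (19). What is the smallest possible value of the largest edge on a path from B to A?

Checking several routes:
B → D → E → A: max(7, 4, 11) = 11
B → D → E → C → A: max(7, 4, 16, 19) = 19
B → D → C → E → A: max(7, 8, 16, 11) = 16
B → D → A: max(7, 5) = 7
The minimum achievable maximum is 7.

7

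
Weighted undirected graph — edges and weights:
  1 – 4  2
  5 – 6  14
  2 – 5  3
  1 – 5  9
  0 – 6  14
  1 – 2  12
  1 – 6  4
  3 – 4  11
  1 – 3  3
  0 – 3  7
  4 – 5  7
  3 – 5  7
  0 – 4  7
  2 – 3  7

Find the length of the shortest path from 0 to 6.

13

Some routes from 0 to 6:
0 -> 4 -> 1 -> 6: 7 + 2 + 4 = 13
0 -> 4 -> 3 -> 1 -> 6: 7 + 11 + 3 + 4 = 25
0 -> 3 -> 1 -> 6: 7 + 3 + 4 = 14
0 -> 6: 14
0 -> 3 -> 4 -> 1 -> 6: 7 + 11 + 2 + 4 = 24
The minimum is 13.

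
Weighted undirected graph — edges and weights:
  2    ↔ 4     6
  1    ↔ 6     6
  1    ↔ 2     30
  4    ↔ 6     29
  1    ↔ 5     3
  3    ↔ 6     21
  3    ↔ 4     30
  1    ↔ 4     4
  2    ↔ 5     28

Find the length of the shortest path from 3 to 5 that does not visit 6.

Candidate routes:
3→4→2→5: 30 + 6 + 28 = 64
3→4→1→2→5: 30 + 4 + 30 + 28 = 92
3→4→2→1→5: 30 + 6 + 30 + 3 = 69
3→4→1→5: 30 + 4 + 3 = 37
Best route has total 37.

37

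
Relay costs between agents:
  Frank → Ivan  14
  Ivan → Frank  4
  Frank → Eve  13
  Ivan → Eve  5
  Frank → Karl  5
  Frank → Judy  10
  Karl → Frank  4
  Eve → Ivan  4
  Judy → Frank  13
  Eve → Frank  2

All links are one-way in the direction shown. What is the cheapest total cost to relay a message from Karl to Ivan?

Routes from Karl to Ivan:
Karl -> Frank -> Eve -> Ivan: 4 + 13 + 4 = 21
Karl -> Frank -> Ivan: 4 + 14 = 18
Best route has total 18.

18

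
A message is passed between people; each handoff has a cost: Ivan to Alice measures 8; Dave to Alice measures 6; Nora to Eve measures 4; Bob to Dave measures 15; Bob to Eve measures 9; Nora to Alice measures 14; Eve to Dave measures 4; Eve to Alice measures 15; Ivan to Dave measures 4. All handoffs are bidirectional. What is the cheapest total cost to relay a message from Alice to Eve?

10

Routes from Alice to Eve:
Alice -> Dave -> Bob -> Eve: 6 + 15 + 9 = 30
Alice -> Ivan -> Dave -> Bob -> Eve: 8 + 4 + 15 + 9 = 36
Alice -> Nora -> Eve: 14 + 4 = 18
Alice -> Ivan -> Dave -> Eve: 8 + 4 + 4 = 16
Alice -> Dave -> Eve: 6 + 4 = 10
Alice -> Eve: 15
Best route has total 10.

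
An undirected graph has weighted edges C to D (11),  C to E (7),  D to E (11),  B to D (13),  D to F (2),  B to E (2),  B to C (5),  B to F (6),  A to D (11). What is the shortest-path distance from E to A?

21

Some routes from E to A:
E → B → F → D → A: 2 + 6 + 2 + 11 = 21
E → B → D → A: 2 + 13 + 11 = 26
E → D → A: 11 + 11 = 22
E → B → C → D → A: 2 + 5 + 11 + 11 = 29
Best route has total 21.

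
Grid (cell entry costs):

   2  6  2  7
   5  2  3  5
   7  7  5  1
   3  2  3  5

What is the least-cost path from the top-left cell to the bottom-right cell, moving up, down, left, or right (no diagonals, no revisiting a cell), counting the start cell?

23

Path [0,0] [1,0] [1,1] [1,2] [1,3] [2,3] [3,3]: 2 + 5 + 2 + 3 + 5 + 1 + 5 = 23.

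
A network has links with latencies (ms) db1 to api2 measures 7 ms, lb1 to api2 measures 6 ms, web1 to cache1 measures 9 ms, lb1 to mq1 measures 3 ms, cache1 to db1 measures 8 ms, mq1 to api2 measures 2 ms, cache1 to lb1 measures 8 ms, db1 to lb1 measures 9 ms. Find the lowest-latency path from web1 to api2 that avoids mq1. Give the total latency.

23

Paths from web1 to api2 avoiding mq1:
web1 - cache1 - lb1 - api2: 9 + 8 + 6 = 23
web1 - cache1 - db1 - api2: 9 + 8 + 7 = 24
web1 - cache1 - lb1 - db1 - api2: 9 + 8 + 9 + 7 = 33
web1 - cache1 - db1 - lb1 - api2: 9 + 8 + 9 + 6 = 32
The minimum is 23 ms.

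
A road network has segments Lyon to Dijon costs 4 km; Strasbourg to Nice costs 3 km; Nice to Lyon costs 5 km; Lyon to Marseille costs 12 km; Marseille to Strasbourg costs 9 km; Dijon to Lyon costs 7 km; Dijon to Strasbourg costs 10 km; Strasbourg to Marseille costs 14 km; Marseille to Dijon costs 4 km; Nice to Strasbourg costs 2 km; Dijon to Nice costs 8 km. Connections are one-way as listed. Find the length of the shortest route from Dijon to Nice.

Paths from Dijon to Nice:
Dijon-Nice: 8
Dijon-Lyon-Marseille-Strasbourg-Nice: 7 + 12 + 9 + 3 = 31
Dijon-Strasbourg-Nice: 10 + 3 = 13
Best route has total 8 km.

8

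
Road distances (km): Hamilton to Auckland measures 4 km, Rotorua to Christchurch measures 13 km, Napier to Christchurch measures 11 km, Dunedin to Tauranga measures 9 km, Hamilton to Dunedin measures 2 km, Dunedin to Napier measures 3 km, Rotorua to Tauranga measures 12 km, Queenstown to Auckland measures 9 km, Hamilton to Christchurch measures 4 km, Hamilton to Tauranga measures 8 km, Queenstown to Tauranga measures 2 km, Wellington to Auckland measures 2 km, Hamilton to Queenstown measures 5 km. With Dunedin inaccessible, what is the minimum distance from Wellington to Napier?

A few of the Wellington→Napier routes:
Wellington -> Auckland -> Queenstown -> Hamilton -> Christchurch -> Napier: 2 + 9 + 5 + 4 + 11 = 31
Wellington -> Auckland -> Hamilton -> Queenstown -> Tauranga -> Rotorua -> Christchurch -> Napier: 2 + 4 + 5 + 2 + 12 + 13 + 11 = 49
Wellington -> Auckland -> Queenstown -> Tauranga -> Rotorua -> Christchurch -> Napier: 2 + 9 + 2 + 12 + 13 + 11 = 49
Wellington -> Auckland -> Hamilton -> Tauranga -> Rotorua -> Christchurch -> Napier: 2 + 4 + 8 + 12 + 13 + 11 = 50
Wellington -> Auckland -> Queenstown -> Tauranga -> Hamilton -> Christchurch -> Napier: 2 + 9 + 2 + 8 + 4 + 11 = 36
Wellington -> Auckland -> Hamilton -> Christchurch -> Napier: 2 + 4 + 4 + 11 = 21
Best route has total 21 km.

21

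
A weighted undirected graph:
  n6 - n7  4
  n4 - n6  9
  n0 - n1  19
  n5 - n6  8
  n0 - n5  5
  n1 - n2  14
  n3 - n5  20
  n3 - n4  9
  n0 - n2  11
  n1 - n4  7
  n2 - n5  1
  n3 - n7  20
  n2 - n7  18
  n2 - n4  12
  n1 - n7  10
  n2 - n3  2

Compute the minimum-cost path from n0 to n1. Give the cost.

19

Some routes from n0 to n1:
n0 -> n1: 19
n0 -> n5 -> n2 -> n3 -> n4 -> n1: 5 + 1 + 2 + 9 + 7 = 24
n0 -> n5 -> n2 -> n1: 5 + 1 + 14 = 20
n0 -> n5 -> n2 -> n4 -> n1: 5 + 1 + 12 + 7 = 25
Best route has total 19.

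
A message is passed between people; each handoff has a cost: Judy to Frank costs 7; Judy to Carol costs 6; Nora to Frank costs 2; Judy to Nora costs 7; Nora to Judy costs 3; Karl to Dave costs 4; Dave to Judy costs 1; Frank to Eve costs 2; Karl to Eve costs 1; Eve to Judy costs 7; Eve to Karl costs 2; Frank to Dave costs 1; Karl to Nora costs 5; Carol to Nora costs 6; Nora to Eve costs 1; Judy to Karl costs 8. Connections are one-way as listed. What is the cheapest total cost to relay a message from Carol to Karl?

Checking several routes:
Carol-Nora-Frank-Dave-Judy-Karl: 6 + 2 + 1 + 1 + 8 = 18
Carol-Nora-Eve-Judy-Karl: 6 + 1 + 7 + 8 = 22
Carol-Nora-Judy-Frank-Eve-Karl: 6 + 3 + 7 + 2 + 2 = 20
Carol-Nora-Judy-Karl: 6 + 3 + 8 = 17
Carol-Nora-Frank-Eve-Karl: 6 + 2 + 2 + 2 = 12
Carol-Nora-Eve-Karl: 6 + 1 + 2 = 9
Best route has total 9.

9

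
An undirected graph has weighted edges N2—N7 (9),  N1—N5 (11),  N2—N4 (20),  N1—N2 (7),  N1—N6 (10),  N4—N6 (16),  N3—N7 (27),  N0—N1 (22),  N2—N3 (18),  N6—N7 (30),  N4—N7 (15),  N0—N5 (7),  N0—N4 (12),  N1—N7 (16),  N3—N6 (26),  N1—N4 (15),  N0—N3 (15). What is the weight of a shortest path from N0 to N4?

12

Checking several routes:
N0→N4: 12
N0→N5→N1→N6→N4: 7 + 11 + 10 + 16 = 44
N0→N5→N1→N4: 7 + 11 + 15 = 33
N0→N1→N4: 22 + 15 = 37
Best route has total 12.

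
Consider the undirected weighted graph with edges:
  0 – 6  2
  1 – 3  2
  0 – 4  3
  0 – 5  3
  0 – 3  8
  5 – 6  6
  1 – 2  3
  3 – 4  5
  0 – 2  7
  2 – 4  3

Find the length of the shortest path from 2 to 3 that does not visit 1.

8

Some routes from 2 to 3 avoiding 1:
2→0→4→3: 7 + 3 + 5 = 15
2→4→3: 3 + 5 = 8
2→4→0→3: 3 + 3 + 8 = 14
Shortest: 8.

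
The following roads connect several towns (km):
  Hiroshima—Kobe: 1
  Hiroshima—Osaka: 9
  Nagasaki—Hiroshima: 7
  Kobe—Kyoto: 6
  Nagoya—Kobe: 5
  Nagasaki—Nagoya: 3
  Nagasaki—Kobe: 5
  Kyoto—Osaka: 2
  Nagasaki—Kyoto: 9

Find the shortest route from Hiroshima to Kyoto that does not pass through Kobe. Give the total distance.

Candidate routes:
Hiroshima→Osaka→Kyoto: 9 + 2 = 11
Hiroshima→Nagasaki→Kyoto: 7 + 9 = 16
The minimum is 11 km.

11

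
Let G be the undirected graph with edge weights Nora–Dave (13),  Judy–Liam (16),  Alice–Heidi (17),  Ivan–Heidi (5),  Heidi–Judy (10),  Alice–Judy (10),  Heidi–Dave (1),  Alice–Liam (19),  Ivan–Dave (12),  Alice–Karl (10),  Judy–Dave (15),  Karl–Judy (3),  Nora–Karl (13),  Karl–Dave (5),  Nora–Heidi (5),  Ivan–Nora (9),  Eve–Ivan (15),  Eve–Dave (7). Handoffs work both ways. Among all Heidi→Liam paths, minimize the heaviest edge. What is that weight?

16

Some routes from Heidi to Liam:
Heidi→Nora→Ivan→Eve→Dave→Karl→Judy→Liam: max(5, 9, 15, 7, 5, 3, 16) = 16
Heidi→Nora→Ivan→Dave→Judy→Liam: max(5, 9, 12, 15, 16) = 16
Heidi→Judy→Liam: max(10, 16) = 16
Heidi→Nora→Ivan→Eve→Dave→Karl→Alice→Judy→Liam: max(5, 9, 15, 7, 5, 10, 10, 16) = 16
Heidi→Nora→Ivan→Eve→Dave→Judy→Liam: max(5, 9, 15, 7, 15, 16) = 16
Smallest bottleneck: 16.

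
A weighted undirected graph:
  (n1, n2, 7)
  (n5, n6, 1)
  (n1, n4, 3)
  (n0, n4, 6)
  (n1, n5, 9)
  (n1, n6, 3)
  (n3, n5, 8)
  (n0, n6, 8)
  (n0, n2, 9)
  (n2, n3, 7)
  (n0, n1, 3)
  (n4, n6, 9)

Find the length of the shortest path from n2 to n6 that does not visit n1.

Candidate routes:
n2 -> n3 -> n5 -> n6: 7 + 8 + 1 = 16
n2 -> n0 -> n4 -> n6: 9 + 6 + 9 = 24
n2 -> n0 -> n6: 9 + 8 = 17
Best route has total 16.

16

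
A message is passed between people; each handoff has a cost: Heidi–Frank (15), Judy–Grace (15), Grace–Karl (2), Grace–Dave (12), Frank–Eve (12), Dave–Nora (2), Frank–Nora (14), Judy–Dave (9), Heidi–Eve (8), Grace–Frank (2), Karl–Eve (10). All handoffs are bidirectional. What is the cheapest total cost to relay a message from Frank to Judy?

A few of the Frank→Judy routes:
Frank -> Nora -> Dave -> Judy: 14 + 2 + 9 = 25
Frank -> Eve -> Karl -> Grace -> Dave -> Judy: 12 + 10 + 2 + 12 + 9 = 45
Frank -> Grace -> Judy: 2 + 15 = 17
Frank -> Grace -> Dave -> Judy: 2 + 12 + 9 = 23
Frank -> Nora -> Dave -> Grace -> Judy: 14 + 2 + 12 + 15 = 43
Frank -> Eve -> Karl -> Grace -> Judy: 12 + 10 + 2 + 15 = 39
The minimum is 17.

17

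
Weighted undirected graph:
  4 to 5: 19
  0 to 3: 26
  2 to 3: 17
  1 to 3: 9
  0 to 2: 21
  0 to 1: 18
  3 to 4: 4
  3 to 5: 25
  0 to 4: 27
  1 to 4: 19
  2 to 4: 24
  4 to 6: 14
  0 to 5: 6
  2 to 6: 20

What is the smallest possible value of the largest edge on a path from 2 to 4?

17

Some routes from 2 to 4:
2 → 6 → 4: max(20, 14) = 20
2 → 0 → 5 → 4: max(21, 6, 19) = 21
2 → 3 → 4: max(17, 4) = 17
2 → 3 → 1 → 0 → 5 → 4: max(17, 9, 18, 6, 19) = 19
2 → 3 → 1 → 4: max(17, 9, 19) = 19
Best route has worst link 17.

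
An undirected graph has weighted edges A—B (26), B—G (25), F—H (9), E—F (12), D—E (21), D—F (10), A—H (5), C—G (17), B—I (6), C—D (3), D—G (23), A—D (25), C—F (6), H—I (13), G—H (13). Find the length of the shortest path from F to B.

28

A few of the F→B routes:
F→H→A→B: 9 + 5 + 26 = 40
F→H→G→B: 9 + 13 + 25 = 47
F→H→I→B: 9 + 13 + 6 = 28
The minimum is 28.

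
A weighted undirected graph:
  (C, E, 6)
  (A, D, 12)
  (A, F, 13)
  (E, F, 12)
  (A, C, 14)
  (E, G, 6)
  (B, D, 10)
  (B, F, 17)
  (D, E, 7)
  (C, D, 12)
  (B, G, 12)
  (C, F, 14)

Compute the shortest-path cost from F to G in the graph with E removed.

29

Candidate routes:
F - A - D - B - G: 13 + 12 + 10 + 12 = 47
F - C - D - B - G: 14 + 12 + 10 + 12 = 48
F - C - A - D - B - G: 14 + 14 + 12 + 10 + 12 = 62
F - A - C - D - B - G: 13 + 14 + 12 + 10 + 12 = 61
F - B - G: 17 + 12 = 29
The minimum is 29.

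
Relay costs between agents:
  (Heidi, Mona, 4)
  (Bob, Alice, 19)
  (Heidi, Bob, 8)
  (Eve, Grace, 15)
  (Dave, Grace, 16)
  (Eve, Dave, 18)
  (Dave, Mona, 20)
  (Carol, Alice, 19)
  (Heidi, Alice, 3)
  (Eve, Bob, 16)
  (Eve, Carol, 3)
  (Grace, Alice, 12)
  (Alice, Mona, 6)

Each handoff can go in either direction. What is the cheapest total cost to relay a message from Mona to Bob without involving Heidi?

Some routes from Mona to Bob avoiding Heidi:
Mona-Alice-Grace-Eve-Bob: 6 + 12 + 15 + 16 = 49
Mona-Dave-Eve-Bob: 20 + 18 + 16 = 54
Mona-Alice-Bob: 6 + 19 = 25
Mona-Alice-Carol-Eve-Bob: 6 + 19 + 3 + 16 = 44
Shortest: 25.

25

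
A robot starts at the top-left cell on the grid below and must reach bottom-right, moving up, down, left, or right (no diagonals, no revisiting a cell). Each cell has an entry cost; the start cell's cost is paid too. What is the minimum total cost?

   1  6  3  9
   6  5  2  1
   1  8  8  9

22

Cheapest: [0,0] -> [0,1] -> [0,2] -> [1,2] -> [1,3] -> [2,3]
  1 + 6 + 3 + 2 + 1 + 9 = 22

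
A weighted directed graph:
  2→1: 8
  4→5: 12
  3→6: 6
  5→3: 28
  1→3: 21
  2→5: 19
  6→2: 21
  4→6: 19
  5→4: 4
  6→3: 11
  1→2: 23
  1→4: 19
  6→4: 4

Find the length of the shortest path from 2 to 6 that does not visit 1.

42

Paths from 2 to 6 avoiding 1:
2-5-3-6: 19 + 28 + 6 = 53
2-5-4-6: 19 + 4 + 19 = 42
Best route has total 42.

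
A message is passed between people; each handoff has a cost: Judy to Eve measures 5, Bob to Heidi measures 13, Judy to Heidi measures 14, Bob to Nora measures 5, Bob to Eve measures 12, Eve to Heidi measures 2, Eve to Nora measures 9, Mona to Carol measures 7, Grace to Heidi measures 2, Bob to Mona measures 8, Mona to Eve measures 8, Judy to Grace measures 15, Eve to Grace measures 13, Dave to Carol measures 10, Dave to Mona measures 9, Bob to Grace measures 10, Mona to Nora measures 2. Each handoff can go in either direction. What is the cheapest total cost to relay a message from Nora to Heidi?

Some routes from Nora to Heidi:
Nora -> Mona -> Eve -> Heidi: 2 + 8 + 2 = 12
Nora -> Eve -> Heidi: 9 + 2 = 11
Nora -> Bob -> Grace -> Heidi: 5 + 10 + 2 = 17
Best route has total 11.

11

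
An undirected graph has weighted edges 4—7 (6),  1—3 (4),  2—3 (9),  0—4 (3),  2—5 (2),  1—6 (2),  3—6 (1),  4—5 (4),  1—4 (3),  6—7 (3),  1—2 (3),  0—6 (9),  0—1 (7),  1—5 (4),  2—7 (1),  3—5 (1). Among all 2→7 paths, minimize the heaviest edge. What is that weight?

A few of the 2→7 routes:
2 - 1 - 6 - 7: max(3, 2, 3) = 3
2 - 7: max(1) = 1
2 - 5 - 3 - 6 - 7: max(2, 1, 1, 3) = 3
Best route has worst link 1.

1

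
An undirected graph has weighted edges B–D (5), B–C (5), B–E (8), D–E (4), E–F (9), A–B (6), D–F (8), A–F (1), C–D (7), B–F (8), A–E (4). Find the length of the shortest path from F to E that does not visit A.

Comparing a few candidate routes:
F -> B -> E: 8 + 8 = 16
F -> D -> E: 8 + 4 = 12
F -> E: 9
The minimum is 9.

9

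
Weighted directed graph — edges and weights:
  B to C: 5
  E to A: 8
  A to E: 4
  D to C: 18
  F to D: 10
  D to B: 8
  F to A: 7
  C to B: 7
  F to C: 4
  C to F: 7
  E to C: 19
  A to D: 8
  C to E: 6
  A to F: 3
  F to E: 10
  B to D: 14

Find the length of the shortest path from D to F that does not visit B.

25

Paths from D to F avoiding B:
D→C→F: 18 + 7 = 25
D→C→E→A→F: 18 + 6 + 8 + 3 = 35
The minimum is 25.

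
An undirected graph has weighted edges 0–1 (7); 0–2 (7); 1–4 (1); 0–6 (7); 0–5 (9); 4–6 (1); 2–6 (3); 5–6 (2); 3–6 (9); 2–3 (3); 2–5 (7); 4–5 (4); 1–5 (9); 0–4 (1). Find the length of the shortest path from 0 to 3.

8

Checking several routes:
0-2-3: 7 + 3 = 10
0-6-2-3: 7 + 3 + 3 = 13
0-4-6-3: 1 + 1 + 9 = 11
0-4-6-2-3: 1 + 1 + 3 + 3 = 8
0-4-5-6-2-3: 1 + 4 + 2 + 3 + 3 = 13
The minimum is 8.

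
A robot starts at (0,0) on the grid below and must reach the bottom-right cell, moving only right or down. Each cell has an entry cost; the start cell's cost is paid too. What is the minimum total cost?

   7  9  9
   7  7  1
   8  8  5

27

Take r0c0 -> r1c0 -> r1c1 -> r1c2 -> r2c2 for a total of 7 + 7 + 7 + 1 + 5 = 27.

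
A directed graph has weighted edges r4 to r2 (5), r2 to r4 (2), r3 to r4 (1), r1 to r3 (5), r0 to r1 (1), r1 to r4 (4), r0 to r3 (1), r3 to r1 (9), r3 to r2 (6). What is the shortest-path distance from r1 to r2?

9

Candidate routes:
r1→r3→r4→r2: 5 + 1 + 5 = 11
r1→r4→r2: 4 + 5 = 9
r1→r3→r2: 5 + 6 = 11
Best route has total 9.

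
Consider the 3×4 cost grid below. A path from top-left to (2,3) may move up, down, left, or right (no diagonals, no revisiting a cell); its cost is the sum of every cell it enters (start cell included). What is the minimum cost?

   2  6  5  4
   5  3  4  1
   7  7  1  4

19

Best path: (0,0) (1,0) (1,1) (1,2) (1,3) (2,3)
Cost: 2 + 5 + 3 + 4 + 1 + 4 = 19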